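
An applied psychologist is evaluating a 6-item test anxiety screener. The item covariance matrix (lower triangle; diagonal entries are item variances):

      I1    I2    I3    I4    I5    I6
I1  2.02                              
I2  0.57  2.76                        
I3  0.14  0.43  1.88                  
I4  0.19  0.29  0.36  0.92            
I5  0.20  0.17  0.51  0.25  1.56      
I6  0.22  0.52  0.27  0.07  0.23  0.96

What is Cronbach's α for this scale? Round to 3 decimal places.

α = 0.560

Σσᵢ² = 2.02 + 2.76 + 1.88 + 0.92 + 1.56 + 0.96 = 10.10
Sum of off-diagonal covariances = 4.42
σ²_T = 10.10 + 2 × 4.42 = 18.94
α = (k/(k−1))·(1 − Σσᵢ²/σ²_T) = (6/5)·(1 − 10.10/18.94) = 0.560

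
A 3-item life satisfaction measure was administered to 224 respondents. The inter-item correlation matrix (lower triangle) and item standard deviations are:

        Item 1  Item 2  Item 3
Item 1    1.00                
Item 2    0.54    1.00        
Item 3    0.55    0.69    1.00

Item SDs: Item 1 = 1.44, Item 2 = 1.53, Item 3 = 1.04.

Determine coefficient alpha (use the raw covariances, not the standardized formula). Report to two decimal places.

coefficient alpha = 0.80

Σσ²ᵢ = 1.44² + 1.53² + 1.04² = 5.4961
Covariances σ_ij = r_ij · s_i · s_j:
  σ(Item 1,Item 2) = 0.54 × 1.44 × 1.53 = 1.1897
  σ(Item 1,Item 3) = 0.55 × 1.44 × 1.04 = 0.8237
  σ(Item 2,Item 3) = 0.69 × 1.53 × 1.04 = 1.0979
σ²_T = Σσ²ᵢ + 2·Σσ_ij = 5.4961 + 2 × 3.1113 = 11.7187
α = (3/2)·(1 − 5.4961/11.7187) = 0.80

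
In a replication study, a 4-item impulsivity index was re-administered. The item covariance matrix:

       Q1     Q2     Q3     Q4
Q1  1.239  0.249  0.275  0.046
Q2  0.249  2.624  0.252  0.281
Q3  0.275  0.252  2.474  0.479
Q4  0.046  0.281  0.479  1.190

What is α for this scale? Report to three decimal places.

sum of item variances = 1.239 + 2.624 + 2.474 + 1.190 = 7.527
Sum of off-diagonal covariances = 1.582
σ²_total = 7.527 + 2 × 1.582 = 10.691
α = (k/(k−1))·(1 − sum of item variances/σ²_total) = (4/3)·(1 − 7.527/10.691) = 0.395

α = 0.395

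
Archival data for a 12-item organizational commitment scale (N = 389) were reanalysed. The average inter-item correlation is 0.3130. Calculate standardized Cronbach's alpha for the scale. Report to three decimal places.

α = 0.845

Standardized α = k·r̄ / (1 + (k−1)·r̄) = 12 × 0.3130 / (1 + 11 × 0.3130)
  = 3.7560 / 4.4430 = 0.845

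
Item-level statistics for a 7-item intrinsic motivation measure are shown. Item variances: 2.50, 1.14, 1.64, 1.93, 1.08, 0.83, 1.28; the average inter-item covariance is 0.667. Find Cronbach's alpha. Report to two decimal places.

sum of item variances = 2.50 + 1.14 + 1.64 + 1.93 + 1.08 + 0.83 + 1.28 = 10.40
Sum of the 21 distinct covariances = 21 × 0.667 = 14.007
σ²_total = sum of item variances + 2·Σcov = 10.40 + 2 × 14.007 = 38.414
α = (7/6)·(1 − 10.40/38.414) = 0.85

α = 0.85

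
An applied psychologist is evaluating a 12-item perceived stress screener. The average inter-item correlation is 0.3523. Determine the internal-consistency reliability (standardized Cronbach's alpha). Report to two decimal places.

α = 0.87

Standardized α = k·r̄ / (1 + (k−1)·r̄) = 12 × 0.3523 / (1 + 11 × 0.3523)
  = 4.2276 / 4.8753 = 0.87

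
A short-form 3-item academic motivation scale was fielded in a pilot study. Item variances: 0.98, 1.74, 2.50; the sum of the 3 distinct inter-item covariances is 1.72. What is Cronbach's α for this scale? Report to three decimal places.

Σσᵢ² = 0.98 + 1.74 + 2.50 = 5.22
Sum of distinct covariances = 1.72
Var(T) = Σσᵢ² + 2·Σcov = 5.22 + 2 × 1.72 = 8.66
α = (3/2)·(1 − 5.22/8.66) = 0.596

α = 0.596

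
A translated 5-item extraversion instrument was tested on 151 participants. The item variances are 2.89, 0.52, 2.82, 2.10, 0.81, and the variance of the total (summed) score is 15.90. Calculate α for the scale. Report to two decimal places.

Σσᵢ² = 2.89 + 0.52 + 2.82 + 2.10 + 0.81 = 9.14
α = (k/(k−1))·(1 − Σσᵢ²/σ²_total) = (5/4)·(1 − 9.14/15.90) = 0.53

α = 0.53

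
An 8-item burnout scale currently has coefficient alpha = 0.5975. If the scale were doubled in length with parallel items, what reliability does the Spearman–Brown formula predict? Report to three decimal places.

predicted reliability = 0.748

Length factor m = 2
α' = m·α / (1 + (m−1)·α)
   = 2 × 0.5975 / (1 + (2 − 1) × 0.5975)
   = 1.1950 / 1.5975 = 0.748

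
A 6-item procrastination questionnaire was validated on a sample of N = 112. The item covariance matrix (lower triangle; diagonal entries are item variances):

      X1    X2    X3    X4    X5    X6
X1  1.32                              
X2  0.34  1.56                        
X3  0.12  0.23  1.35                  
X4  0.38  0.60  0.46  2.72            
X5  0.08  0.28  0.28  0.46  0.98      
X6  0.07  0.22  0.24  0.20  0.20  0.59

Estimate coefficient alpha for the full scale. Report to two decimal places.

sum of item variances = 1.32 + 1.56 + 1.35 + 2.72 + 0.98 + 0.59 = 8.52
Sum of the distinct covariances = 4.16
σ²_T = 8.52 + 2 × 4.16 = 16.84
α = (k/(k−1))·(1 − sum of item variances/σ²_T) = (6/5)·(1 − 8.52/16.84) = 0.59

coefficient alpha = 0.59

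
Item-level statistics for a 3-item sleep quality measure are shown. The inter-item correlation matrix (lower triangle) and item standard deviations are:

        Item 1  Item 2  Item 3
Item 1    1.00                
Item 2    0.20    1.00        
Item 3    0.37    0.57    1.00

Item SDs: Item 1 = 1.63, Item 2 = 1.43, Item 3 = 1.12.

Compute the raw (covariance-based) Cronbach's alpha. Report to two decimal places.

Σσ²ᵢ = 1.63² + 1.43² + 1.12² = 5.9562
Covariances σ_ij = r_ij · s_i · s_j:
  σ(Item 1,Item 2) = 0.20 × 1.63 × 1.43 = 0.4662
  σ(Item 1,Item 3) = 0.37 × 1.63 × 1.12 = 0.6755
  σ(Item 2,Item 3) = 0.57 × 1.43 × 1.12 = 0.9129
σ²_T = Σσ²ᵢ + 2·Σσ_ij = 5.9562 + 2 × 2.0546 = 10.0654
α = (3/2)·(1 − 5.9562/10.0654) = 0.61

Cronbach's alpha = 0.61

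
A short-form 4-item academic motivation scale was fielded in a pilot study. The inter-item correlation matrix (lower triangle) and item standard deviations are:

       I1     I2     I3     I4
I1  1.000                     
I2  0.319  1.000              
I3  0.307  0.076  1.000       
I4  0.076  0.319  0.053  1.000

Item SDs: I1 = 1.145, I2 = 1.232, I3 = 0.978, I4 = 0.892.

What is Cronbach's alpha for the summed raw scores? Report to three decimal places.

Cronbach's alpha = 0.497

Σσ²ᵢ = 1.145² + 1.232² + 0.978² + 0.892² = 4.5810
Covariances σ_ij = r_ij · s_i · s_j:
  σ(I1,I2) = 0.319 × 1.145 × 1.232 = 0.4500
  σ(I1,I3) = 0.307 × 1.145 × 0.978 = 0.3438
  σ(I1,I4) = 0.076 × 1.145 × 0.892 = 0.0776
  σ(I2,I3) = 0.076 × 1.232 × 0.978 = 0.0916
  σ(I2,I4) = 0.319 × 1.232 × 0.892 = 0.3506
  σ(I3,I4) = 0.053 × 0.978 × 0.892 = 0.0462
σ²_T = Σσ²ᵢ + 2·Σσ_ij = 4.5810 + 2 × 1.3598 = 7.3006
α = (4/3)·(1 − 4.5810/7.3006) = 0.497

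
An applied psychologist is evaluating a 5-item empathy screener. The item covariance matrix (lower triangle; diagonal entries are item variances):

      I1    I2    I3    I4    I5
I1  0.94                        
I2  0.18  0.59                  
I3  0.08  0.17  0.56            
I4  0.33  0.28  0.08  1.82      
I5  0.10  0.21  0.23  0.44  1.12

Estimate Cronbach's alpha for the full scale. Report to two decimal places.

Cronbach's alpha = 0.57

ΣVar(i) = 0.94 + 0.59 + 0.56 + 1.82 + 1.12 = 5.03
Σ_{i<j} σ_ij = 2.10
σ²_T = 5.03 + 2 × 2.10 = 9.23
α = (k/(k−1))·(1 − ΣVar(i)/σ²_T) = (5/4)·(1 − 5.03/9.23) = 0.57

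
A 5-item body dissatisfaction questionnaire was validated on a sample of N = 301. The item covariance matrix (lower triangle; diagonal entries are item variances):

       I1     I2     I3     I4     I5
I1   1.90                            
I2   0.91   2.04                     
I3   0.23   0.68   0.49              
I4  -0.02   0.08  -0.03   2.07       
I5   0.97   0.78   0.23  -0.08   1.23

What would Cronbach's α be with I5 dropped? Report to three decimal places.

Remaining items: I1, I2, I3, I4 (k = 4).
sum of item variances = 1.90 + 2.04 + 0.49 + 2.07 = 6.50
Var(T) = 6.50 + 2 × 1.85 = 10.20
α (item deleted) = (4/3)·(1 − 6.50/10.20) = 0.484

α = 0.484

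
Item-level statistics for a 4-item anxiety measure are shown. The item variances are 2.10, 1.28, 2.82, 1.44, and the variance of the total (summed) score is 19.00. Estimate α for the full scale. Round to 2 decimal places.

sum of item variances = 2.10 + 1.28 + 2.82 + 1.44 = 7.64
α = (k/(k−1))·(1 − sum of item variances/σ²_total) = (4/3)·(1 − 7.64/19.00) = 0.80

α = 0.80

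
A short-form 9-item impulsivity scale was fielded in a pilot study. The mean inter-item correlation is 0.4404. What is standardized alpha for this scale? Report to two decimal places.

standardized alpha = 0.88

Standardized α = k·r̄ / (1 + (k−1)·r̄) = 9 × 0.4404 / (1 + 8 × 0.4404)
  = 3.9636 / 4.5232 = 0.88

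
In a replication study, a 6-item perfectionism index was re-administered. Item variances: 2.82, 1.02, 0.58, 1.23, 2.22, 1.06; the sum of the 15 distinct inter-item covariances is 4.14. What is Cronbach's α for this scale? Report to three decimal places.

Σσ²ᵢ = 2.82 + 1.02 + 0.58 + 1.23 + 2.22 + 1.06 = 8.93
Sum of distinct covariances = 4.14
total variance = Σσ²ᵢ + 2·Σcov = 8.93 + 2 × 4.14 = 17.21
α = (6/5)·(1 − 8.93/17.21) = 0.577

α = 0.577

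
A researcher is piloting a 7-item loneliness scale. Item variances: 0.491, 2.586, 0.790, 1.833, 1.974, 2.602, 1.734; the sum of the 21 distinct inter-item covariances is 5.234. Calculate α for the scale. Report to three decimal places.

ΣVar(i) = 0.491 + 2.586 + 0.790 + 1.833 + 1.974 + 2.602 + 1.734 = 12.010
Sum of distinct covariances = 5.234
total variance = ΣVar(i) + 2·Σcov = 12.010 + 2 × 5.234 = 22.478
α = (7/6)·(1 − 12.010/22.478) = 0.543

α = 0.543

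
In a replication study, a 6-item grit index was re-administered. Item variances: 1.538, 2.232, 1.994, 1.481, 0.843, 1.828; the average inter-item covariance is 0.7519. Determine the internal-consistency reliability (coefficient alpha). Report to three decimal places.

ΣVar(i) = 1.538 + 2.232 + 1.994 + 1.481 + 0.843 + 1.828 = 9.916
Sum of the 15 distinct covariances = 15 × 0.7519 = 11.2785
σ²_T = ΣVar(i) + 2·Σcov = 9.916 + 2 × 11.2785 = 32.4730
α = (6/5)·(1 − 9.916/32.4730) = 0.834

α = 0.834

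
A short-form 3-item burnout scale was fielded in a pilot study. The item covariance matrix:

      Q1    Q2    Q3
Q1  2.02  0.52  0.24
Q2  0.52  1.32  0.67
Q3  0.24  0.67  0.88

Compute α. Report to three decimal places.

Σσᵢ² = 2.02 + 1.32 + 0.88 = 4.22
Sum of off-diagonal covariances = 1.43
total variance = 4.22 + 2 × 1.43 = 7.08
α = (k/(k−1))·(1 − Σσᵢ²/total variance) = (3/2)·(1 − 4.22/7.08) = 0.606

α = 0.606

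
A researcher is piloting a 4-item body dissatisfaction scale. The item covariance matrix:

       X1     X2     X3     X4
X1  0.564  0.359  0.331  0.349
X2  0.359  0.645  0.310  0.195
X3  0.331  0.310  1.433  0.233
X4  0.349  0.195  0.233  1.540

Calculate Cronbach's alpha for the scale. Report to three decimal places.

α = 0.613

Σσ²ᵢ = 0.564 + 0.645 + 1.433 + 1.540 = 4.182
Σ_{i<j} σ_ij = 1.777
total variance = 4.182 + 2 × 1.777 = 7.736
α = (k/(k−1))·(1 − Σσ²ᵢ/total variance) = (4/3)·(1 − 4.182/7.736) = 0.613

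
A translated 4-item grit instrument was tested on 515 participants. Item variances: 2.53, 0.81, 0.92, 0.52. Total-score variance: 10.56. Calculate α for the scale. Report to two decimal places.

α = 0.73

sum of item variances = 2.53 + 0.81 + 0.92 + 0.52 = 4.78
α = (k/(k−1))·(1 − sum of item variances/σ²_T) = (4/3)·(1 − 4.78/10.56) = 0.73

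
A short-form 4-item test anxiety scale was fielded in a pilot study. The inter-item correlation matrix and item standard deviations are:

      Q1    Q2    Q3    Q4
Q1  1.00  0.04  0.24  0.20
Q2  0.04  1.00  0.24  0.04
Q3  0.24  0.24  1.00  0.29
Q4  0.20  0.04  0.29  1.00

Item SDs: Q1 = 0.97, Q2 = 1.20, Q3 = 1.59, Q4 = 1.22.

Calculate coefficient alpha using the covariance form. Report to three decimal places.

coefficient alpha = 0.468

Σσ²ᵢ = 0.97² + 1.20² + 1.59² + 1.22² = 6.3974
Covariances σ_ij = r_ij · s_i · s_j:
  σ(Q1,Q2) = 0.04 × 0.97 × 1.20 = 0.0466
  σ(Q1,Q3) = 0.24 × 0.97 × 1.59 = 0.3702
  σ(Q1,Q4) = 0.20 × 0.97 × 1.22 = 0.2367
  σ(Q2,Q3) = 0.24 × 1.20 × 1.59 = 0.4579
  σ(Q2,Q4) = 0.04 × 1.20 × 1.22 = 0.0586
  σ(Q3,Q4) = 0.29 × 1.59 × 1.22 = 0.5625
σ²_T = Σσ²ᵢ + 2·Σσ_ij = 6.3974 + 2 × 1.7325 = 9.8624
α = (4/3)·(1 − 6.3974/9.8624) = 0.468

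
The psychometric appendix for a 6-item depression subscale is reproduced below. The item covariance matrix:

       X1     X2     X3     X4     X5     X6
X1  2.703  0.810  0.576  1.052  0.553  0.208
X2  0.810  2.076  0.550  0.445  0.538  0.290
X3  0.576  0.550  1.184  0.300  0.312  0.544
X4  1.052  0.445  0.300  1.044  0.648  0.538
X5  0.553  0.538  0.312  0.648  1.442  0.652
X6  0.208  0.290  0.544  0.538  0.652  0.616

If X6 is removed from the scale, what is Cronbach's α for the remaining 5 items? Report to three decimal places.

Cronbach's α = 0.722

Remaining items: X1, X2, X3, X4, X5 (k = 5).
Σσ²ᵢ = 2.703 + 2.076 + 1.184 + 1.044 + 1.442 = 8.449
total variance = 8.449 + 2 × 5.784 = 20.017
α (item deleted) = (5/4)·(1 − 8.449/20.017) = 0.722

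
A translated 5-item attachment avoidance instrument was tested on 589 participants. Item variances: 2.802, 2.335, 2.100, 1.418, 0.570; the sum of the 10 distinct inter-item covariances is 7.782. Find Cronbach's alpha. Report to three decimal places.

α = 0.785

Σσᵢ² = 2.802 + 2.335 + 2.100 + 1.418 + 0.570 = 9.225
Sum of distinct covariances = 7.782
Var(T) = Σσᵢ² + 2·Σcov = 9.225 + 2 × 7.782 = 24.789
α = (5/4)·(1 − 9.225/24.789) = 0.785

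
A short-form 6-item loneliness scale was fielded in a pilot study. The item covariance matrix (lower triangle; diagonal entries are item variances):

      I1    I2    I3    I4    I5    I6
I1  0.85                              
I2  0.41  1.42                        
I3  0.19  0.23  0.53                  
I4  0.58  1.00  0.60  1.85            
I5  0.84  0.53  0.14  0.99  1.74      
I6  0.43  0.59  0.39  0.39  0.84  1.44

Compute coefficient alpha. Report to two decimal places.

Σσ²ᵢ = 0.85 + 1.42 + 0.53 + 1.85 + 1.74 + 1.44 = 7.83
Sum of off-diagonal covariances = 8.15
σ²_total = 7.83 + 2 × 8.15 = 24.13
α = (k/(k−1))·(1 − Σσ²ᵢ/σ²_total) = (6/5)·(1 − 7.83/24.13) = 0.81

α = 0.81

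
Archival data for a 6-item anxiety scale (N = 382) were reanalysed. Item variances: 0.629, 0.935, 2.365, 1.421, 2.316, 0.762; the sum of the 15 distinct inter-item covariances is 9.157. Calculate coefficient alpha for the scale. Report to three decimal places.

coefficient alpha = 0.822

Σσᵢ² = 0.629 + 0.935 + 2.365 + 1.421 + 2.316 + 0.762 = 8.428
Sum of distinct covariances = 9.157
Var(T) = Σσᵢ² + 2·Σcov = 8.428 + 2 × 9.157 = 26.742
α = (6/5)·(1 − 8.428/26.742) = 0.822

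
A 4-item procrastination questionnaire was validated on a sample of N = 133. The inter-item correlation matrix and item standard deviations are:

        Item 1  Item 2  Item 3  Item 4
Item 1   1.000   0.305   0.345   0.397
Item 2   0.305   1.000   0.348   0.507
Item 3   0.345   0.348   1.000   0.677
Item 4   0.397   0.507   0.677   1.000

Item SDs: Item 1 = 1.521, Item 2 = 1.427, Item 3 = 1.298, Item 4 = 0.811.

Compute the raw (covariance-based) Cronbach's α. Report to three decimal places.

α = 0.707

Σσ²ᵢ = 1.521² + 1.427² + 1.298² + 0.811² = 6.6923
Covariances σ_ij = r_ij · s_i · s_j:
  σ(Item 1,Item 2) = 0.305 × 1.521 × 1.427 = 0.6620
  σ(Item 1,Item 3) = 0.345 × 1.521 × 1.298 = 0.6811
  σ(Item 1,Item 4) = 0.397 × 1.521 × 0.811 = 0.4897
  σ(Item 2,Item 3) = 0.348 × 1.427 × 1.298 = 0.6446
  σ(Item 2,Item 4) = 0.507 × 1.427 × 0.811 = 0.5867
  σ(Item 3,Item 4) = 0.677 × 1.298 × 0.811 = 0.7127
σ²_T = Σσ²ᵢ + 2·Σσ_ij = 6.6923 + 2 × 3.7768 = 14.2459
α = (4/3)·(1 − 6.6923/14.2459) = 0.707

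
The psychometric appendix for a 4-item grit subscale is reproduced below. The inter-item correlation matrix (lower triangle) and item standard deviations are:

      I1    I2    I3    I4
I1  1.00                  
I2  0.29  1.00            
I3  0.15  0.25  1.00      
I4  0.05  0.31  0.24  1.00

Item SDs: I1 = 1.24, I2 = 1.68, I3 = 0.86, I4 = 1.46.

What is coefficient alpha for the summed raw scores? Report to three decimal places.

Σσ²ᵢ = 1.24² + 1.68² + 0.86² + 1.46² = 7.2312
Covariances σ_ij = r_ij · s_i · s_j:
  σ(I1,I2) = 0.29 × 1.24 × 1.68 = 0.6041
  σ(I1,I3) = 0.15 × 1.24 × 0.86 = 0.1600
  σ(I1,I4) = 0.05 × 1.24 × 1.46 = 0.0905
  σ(I2,I3) = 0.25 × 1.68 × 0.86 = 0.3612
  σ(I2,I4) = 0.31 × 1.68 × 1.46 = 0.7604
  σ(I3,I4) = 0.24 × 0.86 × 1.46 = 0.3013
σ²_T = Σσ²ᵢ + 2·Σσ_ij = 7.2312 + 2 × 2.2775 = 11.7862
α = (4/3)·(1 − 7.2312/11.7862) = 0.515

α = 0.515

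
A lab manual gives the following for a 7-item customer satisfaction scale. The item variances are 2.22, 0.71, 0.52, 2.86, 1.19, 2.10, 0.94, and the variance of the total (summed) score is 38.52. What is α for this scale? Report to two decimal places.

α = 0.85

Σσ²ᵢ = 2.22 + 0.71 + 0.52 + 2.86 + 1.19 + 2.10 + 0.94 = 10.54
α = (k/(k−1))·(1 − Σσ²ᵢ/total variance) = (7/6)·(1 − 10.54/38.52) = 0.85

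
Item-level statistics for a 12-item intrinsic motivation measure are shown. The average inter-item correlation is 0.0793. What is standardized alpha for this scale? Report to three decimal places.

α = 0.508

Standardized α = k·r̄ / (1 + (k−1)·r̄) = 12 × 0.0793 / (1 + 11 × 0.0793)
  = 0.9516 / 1.8723 = 0.508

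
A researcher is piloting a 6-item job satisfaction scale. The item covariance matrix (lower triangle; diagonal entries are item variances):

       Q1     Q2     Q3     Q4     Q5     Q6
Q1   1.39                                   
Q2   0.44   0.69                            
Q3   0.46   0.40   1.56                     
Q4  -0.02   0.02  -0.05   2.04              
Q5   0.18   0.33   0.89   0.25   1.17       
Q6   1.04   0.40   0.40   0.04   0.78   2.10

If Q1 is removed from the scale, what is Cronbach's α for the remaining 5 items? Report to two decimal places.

Cronbach's α = 0.60

Remaining items: Q2, Q3, Q4, Q5, Q6 (k = 5).
Σσᵢ² = 0.69 + 1.56 + 2.04 + 1.17 + 2.10 = 7.56
total variance = 7.56 + 2 × 3.46 = 14.48
α (item deleted) = (5/4)·(1 − 7.56/14.48) = 0.60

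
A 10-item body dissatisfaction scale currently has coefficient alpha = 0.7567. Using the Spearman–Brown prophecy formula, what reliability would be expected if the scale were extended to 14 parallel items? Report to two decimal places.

predicted reliability = 0.81

Length factor m = 14/10 = 1.4000
α' = m·α / (1 + (m−1)·α)
   = 14/10 × 0.7567 / (1 + (14/10 − 1) × 0.7567)
   = 1.0594 / 1.3027 = 0.81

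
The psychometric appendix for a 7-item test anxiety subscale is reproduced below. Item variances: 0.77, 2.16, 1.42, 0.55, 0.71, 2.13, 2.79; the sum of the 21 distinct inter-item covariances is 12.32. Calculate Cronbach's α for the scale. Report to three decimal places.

Cronbach's α = 0.817

Σσᵢ² = 0.77 + 2.16 + 1.42 + 0.55 + 0.71 + 2.13 + 2.79 = 10.53
Sum of distinct covariances = 12.32
Var(T) = Σσᵢ² + 2·Σcov = 10.53 + 2 × 12.32 = 35.17
α = (7/6)·(1 − 10.53/35.17) = 0.817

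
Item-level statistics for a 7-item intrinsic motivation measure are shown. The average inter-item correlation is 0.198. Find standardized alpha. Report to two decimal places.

α = 0.63

Standardized α = k·r̄ / (1 + (k−1)·r̄) = 7 × 0.198 / (1 + 6 × 0.198)
  = 1.3860 / 2.1880 = 0.63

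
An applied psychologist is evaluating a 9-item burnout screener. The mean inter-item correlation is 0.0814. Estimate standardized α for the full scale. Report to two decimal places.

Standardized α = k·r̄ / (1 + (k−1)·r̄) = 9 × 0.0814 / (1 + 8 × 0.0814)
  = 0.7326 / 1.6512 = 0.44

standardized α = 0.44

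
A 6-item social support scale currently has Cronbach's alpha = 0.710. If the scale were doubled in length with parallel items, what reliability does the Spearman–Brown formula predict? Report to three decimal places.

predicted reliability = 0.830

Length factor m = 2
α' = m·α / (1 + (m−1)·α)
   = 2 × 0.710 / (1 + (2 − 1) × 0.710)
   = 1.4200 / 1.7100 = 0.830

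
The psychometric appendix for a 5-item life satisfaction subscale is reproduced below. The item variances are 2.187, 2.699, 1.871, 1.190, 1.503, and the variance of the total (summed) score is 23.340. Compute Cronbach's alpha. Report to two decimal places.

Σσᵢ² = 2.187 + 2.699 + 1.871 + 1.190 + 1.503 = 9.450
α = (k/(k−1))·(1 − Σσᵢ²/σ²_T) = (5/4)·(1 − 9.450/23.340) = 0.74

α = 0.74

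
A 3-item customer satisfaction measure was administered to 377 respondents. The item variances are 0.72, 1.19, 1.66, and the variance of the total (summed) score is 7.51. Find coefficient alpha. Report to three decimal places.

sum of item variances = 0.72 + 1.19 + 1.66 = 3.57
α = (k/(k−1))·(1 − sum of item variances/σ²_T) = (3/2)·(1 − 3.57/7.51) = 0.787

α = 0.787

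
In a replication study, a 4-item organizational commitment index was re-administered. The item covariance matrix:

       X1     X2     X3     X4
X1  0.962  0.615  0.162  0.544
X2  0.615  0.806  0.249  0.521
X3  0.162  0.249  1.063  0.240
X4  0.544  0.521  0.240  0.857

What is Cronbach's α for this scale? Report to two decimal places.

sum of item variances = 0.962 + 0.806 + 1.063 + 0.857 = 3.688
Sum of the distinct covariances = 2.331
σ²_total = 3.688 + 2 × 2.331 = 8.350
α = (k/(k−1))·(1 − sum of item variances/σ²_total) = (4/3)·(1 − 3.688/8.350) = 0.74

Cronbach's α = 0.74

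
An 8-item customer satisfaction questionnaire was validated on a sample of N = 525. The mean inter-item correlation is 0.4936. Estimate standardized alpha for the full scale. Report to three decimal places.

Standardized α = k·r̄ / (1 + (k−1)·r̄) = 8 × 0.4936 / (1 + 7 × 0.4936)
  = 3.9488 / 4.4552 = 0.886

standardized alpha = 0.886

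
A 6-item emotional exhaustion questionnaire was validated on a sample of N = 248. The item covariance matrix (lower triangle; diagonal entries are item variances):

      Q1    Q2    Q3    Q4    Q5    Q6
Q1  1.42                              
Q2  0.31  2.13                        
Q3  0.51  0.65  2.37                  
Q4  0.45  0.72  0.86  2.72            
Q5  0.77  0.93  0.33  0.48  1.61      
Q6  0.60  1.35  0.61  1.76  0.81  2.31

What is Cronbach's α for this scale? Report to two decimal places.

Σσ²ᵢ = 1.42 + 2.13 + 2.37 + 2.72 + 1.61 + 2.31 = 12.56
Sum of off-diagonal covariances = 11.14
σ²_T = 12.56 + 2 × 11.14 = 34.84
α = (k/(k−1))·(1 − Σσ²ᵢ/σ²_T) = (6/5)·(1 − 12.56/34.84) = 0.77

Cronbach's α = 0.77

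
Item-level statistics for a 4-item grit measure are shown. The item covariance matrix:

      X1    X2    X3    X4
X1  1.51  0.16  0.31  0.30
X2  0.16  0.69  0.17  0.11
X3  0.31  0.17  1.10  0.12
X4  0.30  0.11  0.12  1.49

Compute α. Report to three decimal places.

α = 0.438

sum of item variances = 1.51 + 0.69 + 1.10 + 1.49 = 4.79
Σ_{i<j} σ_ij = 1.17
Var(T) = 4.79 + 2 × 1.17 = 7.13
α = (k/(k−1))·(1 − sum of item variances/Var(T)) = (4/3)·(1 − 4.79/7.13) = 0.438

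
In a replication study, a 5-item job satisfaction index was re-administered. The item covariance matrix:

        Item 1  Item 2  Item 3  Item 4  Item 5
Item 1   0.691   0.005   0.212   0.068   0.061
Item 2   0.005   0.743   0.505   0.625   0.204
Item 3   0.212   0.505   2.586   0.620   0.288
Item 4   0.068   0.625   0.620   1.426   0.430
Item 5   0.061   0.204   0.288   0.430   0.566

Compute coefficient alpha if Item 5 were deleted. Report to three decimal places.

α = 0.570

Remaining items: Item 1, Item 2, Item 3, Item 4 (k = 4).
ΣVar(i) = 0.691 + 0.743 + 2.586 + 1.426 = 5.446
σ²_T = 5.446 + 2 × 2.035 = 9.516
α (item deleted) = (4/3)·(1 − 5.446/9.516) = 0.570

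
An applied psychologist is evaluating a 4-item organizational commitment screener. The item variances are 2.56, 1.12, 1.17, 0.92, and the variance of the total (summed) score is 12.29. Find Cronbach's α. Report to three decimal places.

Cronbach's α = 0.707

sum of item variances = 2.56 + 1.12 + 1.17 + 0.92 = 5.77
α = (k/(k−1))·(1 − sum of item variances/Var(T)) = (4/3)·(1 − 5.77/12.29) = 0.707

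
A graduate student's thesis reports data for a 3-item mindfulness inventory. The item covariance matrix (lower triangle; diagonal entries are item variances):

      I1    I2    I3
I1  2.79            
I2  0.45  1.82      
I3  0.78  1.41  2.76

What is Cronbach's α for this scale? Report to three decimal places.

Σσᵢ² = 2.79 + 1.82 + 2.76 = 7.37
Σ_{i<j} σ_ij = 2.64
σ²_total = 7.37 + 2 × 2.64 = 12.65
α = (k/(k−1))·(1 − Σσᵢ²/σ²_total) = (3/2)·(1 − 7.37/12.65) = 0.626

Cronbach's α = 0.626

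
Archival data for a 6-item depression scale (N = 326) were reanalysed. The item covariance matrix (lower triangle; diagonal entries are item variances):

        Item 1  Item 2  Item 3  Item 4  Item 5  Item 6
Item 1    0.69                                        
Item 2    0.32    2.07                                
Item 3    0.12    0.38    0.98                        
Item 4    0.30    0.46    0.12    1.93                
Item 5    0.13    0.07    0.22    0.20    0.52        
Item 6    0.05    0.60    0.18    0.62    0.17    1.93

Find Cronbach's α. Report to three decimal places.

α = 0.591

Σσ²ᵢ = 0.69 + 2.07 + 0.98 + 1.93 + 0.52 + 1.93 = 8.12
Sum of off-diagonal covariances = 3.94
total variance = 8.12 + 2 × 3.94 = 16.00
α = (k/(k−1))·(1 − Σσ²ᵢ/total variance) = (6/5)·(1 − 8.12/16.00) = 0.591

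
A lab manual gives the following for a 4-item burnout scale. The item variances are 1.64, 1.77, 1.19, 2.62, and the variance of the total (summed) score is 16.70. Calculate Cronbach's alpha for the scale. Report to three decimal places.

α = 0.757

ΣVar(i) = 1.64 + 1.77 + 1.19 + 2.62 = 7.22
α = (k/(k−1))·(1 − ΣVar(i)/σ²_total) = (4/3)·(1 − 7.22/16.70) = 0.757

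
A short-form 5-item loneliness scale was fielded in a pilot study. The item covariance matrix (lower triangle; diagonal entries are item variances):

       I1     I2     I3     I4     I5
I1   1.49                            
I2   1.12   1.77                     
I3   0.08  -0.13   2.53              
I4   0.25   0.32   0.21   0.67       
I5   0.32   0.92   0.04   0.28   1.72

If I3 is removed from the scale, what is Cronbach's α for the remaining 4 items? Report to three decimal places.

Cronbach's α = 0.709

Remaining items: I1, I2, I4, I5 (k = 4).
Σσ²ᵢ = 1.49 + 1.77 + 0.67 + 1.72 = 5.65
total variance = 5.65 + 2 × 3.21 = 12.07
α (item deleted) = (4/3)·(1 − 5.65/12.07) = 0.709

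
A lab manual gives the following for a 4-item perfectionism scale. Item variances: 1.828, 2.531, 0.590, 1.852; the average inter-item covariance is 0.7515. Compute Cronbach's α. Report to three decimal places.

α = 0.760

Σσ²ᵢ = 1.828 + 2.531 + 0.590 + 1.852 = 6.801
Sum of the 6 distinct covariances = 6 × 0.7515 = 4.5090
total variance = Σσ²ᵢ + 2·Σcov = 6.801 + 2 × 4.5090 = 15.8190
α = (4/3)·(1 − 6.801/15.8190) = 0.760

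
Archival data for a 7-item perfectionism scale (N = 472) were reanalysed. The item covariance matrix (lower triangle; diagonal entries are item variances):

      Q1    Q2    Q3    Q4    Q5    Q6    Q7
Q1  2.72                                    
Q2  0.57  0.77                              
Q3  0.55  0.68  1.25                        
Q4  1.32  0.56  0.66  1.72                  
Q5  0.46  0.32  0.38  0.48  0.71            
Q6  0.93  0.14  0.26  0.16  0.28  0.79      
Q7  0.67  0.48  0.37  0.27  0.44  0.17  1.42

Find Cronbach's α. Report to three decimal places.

Cronbach's α = 0.798

Σσᵢ² = 2.72 + 0.77 + 1.25 + 1.72 + 0.71 + 0.79 + 1.42 = 9.38
Sum of the distinct covariances = 10.15
total variance = 9.38 + 2 × 10.15 = 29.68
α = (k/(k−1))·(1 − Σσᵢ²/total variance) = (7/6)·(1 − 9.38/29.68) = 0.798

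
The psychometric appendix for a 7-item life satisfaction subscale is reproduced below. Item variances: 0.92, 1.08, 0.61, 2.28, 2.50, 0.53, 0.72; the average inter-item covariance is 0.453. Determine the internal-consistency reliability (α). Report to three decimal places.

α = 0.802

sum of item variances = 0.92 + 1.08 + 0.61 + 2.28 + 2.50 + 0.53 + 0.72 = 8.64
Sum of the 21 distinct covariances = 21 × 0.453 = 9.513
total variance = sum of item variances + 2·Σcov = 8.64 + 2 × 9.513 = 27.666
α = (7/6)·(1 − 8.64/27.666) = 0.802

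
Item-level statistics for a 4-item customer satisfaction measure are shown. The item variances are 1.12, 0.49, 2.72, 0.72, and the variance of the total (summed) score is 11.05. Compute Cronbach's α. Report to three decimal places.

Σσᵢ² = 1.12 + 0.49 + 2.72 + 0.72 = 5.05
α = (k/(k−1))·(1 − Σσᵢ²/total variance) = (4/3)·(1 − 5.05/11.05) = 0.724

α = 0.724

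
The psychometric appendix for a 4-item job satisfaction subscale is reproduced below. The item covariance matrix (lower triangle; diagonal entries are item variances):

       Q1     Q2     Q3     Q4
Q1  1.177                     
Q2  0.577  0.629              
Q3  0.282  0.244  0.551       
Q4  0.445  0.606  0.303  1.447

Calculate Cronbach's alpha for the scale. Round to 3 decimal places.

α = 0.752

Σσᵢ² = 1.177 + 0.629 + 0.551 + 1.447 = 3.804
Sum of the distinct covariances = 2.457
Var(T) = 3.804 + 2 × 2.457 = 8.718
α = (k/(k−1))·(1 − Σσᵢ²/Var(T)) = (4/3)·(1 − 3.804/8.718) = 0.752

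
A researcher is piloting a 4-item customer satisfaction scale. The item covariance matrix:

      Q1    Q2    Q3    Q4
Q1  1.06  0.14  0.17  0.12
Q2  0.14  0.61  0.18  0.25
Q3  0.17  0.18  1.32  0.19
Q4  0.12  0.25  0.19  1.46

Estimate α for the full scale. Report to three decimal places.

α = 0.427

sum of item variances = 1.06 + 0.61 + 1.32 + 1.46 = 4.45
Σ_{i<j} σ_ij = 1.05
σ²_total = 4.45 + 2 × 1.05 = 6.55
α = (k/(k−1))·(1 − sum of item variances/σ²_total) = (4/3)·(1 − 4.45/6.55) = 0.427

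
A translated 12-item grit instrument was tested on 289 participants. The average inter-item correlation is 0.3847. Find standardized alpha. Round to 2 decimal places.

Standardized α = k·r̄ / (1 + (k−1)·r̄) = 12 × 0.3847 / (1 + 11 × 0.3847)
  = 4.6164 / 5.2317 = 0.88

α = 0.88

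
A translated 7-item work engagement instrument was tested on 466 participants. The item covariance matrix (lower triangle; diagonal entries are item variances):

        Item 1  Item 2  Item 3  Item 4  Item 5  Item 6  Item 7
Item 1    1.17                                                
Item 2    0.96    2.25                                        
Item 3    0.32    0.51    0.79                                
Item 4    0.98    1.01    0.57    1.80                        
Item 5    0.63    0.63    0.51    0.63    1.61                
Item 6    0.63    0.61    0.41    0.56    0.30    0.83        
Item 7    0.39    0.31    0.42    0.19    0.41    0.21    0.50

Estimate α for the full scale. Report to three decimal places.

α = 0.833

sum of item variances = 1.17 + 2.25 + 0.79 + 1.80 + 1.61 + 0.83 + 0.50 = 8.95
Sum of the distinct covariances = 11.19
Var(T) = 8.95 + 2 × 11.19 = 31.33
α = (k/(k−1))·(1 − sum of item variances/Var(T)) = (7/6)·(1 − 8.95/31.33) = 0.833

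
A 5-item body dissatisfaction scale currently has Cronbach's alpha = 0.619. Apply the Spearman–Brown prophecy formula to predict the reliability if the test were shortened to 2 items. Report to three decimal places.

predicted reliability = 0.394

Length factor m = 2/5 = 0.4000
α' = m·α / (1 − (1−m)·α)
   = 2/5 × 0.619 / (1 − (1 − 2/5) × 0.619)
   = 0.2476 / 0.6286 = 0.394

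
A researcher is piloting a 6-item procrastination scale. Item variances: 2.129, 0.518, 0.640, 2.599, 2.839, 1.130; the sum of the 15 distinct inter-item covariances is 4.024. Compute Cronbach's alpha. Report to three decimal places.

Σσᵢ² = 2.129 + 0.518 + 0.640 + 2.599 + 2.839 + 1.130 = 9.855
Sum of distinct covariances = 4.024
Var(T) = Σσᵢ² + 2·Σcov = 9.855 + 2 × 4.024 = 17.903
α = (6/5)·(1 − 9.855/17.903) = 0.539

α = 0.539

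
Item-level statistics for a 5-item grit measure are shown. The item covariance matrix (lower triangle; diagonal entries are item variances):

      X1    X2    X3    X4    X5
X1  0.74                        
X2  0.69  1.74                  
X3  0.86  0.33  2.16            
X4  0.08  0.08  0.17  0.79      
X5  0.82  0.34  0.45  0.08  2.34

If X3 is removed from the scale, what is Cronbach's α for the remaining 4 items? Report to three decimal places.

α = 0.569

Remaining items: X1, X2, X4, X5 (k = 4).
Σσᵢ² = 0.74 + 1.74 + 0.79 + 2.34 = 5.61
σ²_total = 5.61 + 2 × 2.09 = 9.79
α (item deleted) = (4/3)·(1 − 5.61/9.79) = 0.569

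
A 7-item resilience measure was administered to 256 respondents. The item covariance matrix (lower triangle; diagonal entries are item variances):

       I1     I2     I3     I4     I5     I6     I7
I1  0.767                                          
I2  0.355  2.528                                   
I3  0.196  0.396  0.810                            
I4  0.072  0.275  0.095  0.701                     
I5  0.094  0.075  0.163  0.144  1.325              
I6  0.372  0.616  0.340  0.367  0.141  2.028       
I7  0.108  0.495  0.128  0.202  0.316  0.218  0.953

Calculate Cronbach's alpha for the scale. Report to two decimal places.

ΣVar(i) = 0.767 + 2.528 + 0.810 + 0.701 + 1.325 + 2.028 + 0.953 = 9.112
Sum of the distinct covariances = 5.168
σ²_T = 9.112 + 2 × 5.168 = 19.448
α = (k/(k−1))·(1 − ΣVar(i)/σ²_T) = (7/6)·(1 − 9.112/19.448) = 0.62

Cronbach's alpha = 0.62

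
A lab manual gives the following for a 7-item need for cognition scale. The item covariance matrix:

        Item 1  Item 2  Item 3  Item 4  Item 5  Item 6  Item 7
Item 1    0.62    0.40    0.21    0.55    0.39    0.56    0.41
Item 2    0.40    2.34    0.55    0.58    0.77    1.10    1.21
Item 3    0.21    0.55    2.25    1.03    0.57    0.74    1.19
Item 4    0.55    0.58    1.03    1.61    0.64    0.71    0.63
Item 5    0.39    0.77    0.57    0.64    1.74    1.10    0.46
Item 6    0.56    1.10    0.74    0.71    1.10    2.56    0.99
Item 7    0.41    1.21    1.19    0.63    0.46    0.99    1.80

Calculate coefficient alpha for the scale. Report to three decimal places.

α = 0.812

ΣVar(i) = 0.62 + 2.34 + 2.25 + 1.61 + 1.74 + 2.56 + 1.80 = 12.92
Σ_{i<j} σ_ij = 14.79
σ²_total = 12.92 + 2 × 14.79 = 42.50
α = (k/(k−1))·(1 − ΣVar(i)/σ²_total) = (7/6)·(1 − 12.92/42.50) = 0.812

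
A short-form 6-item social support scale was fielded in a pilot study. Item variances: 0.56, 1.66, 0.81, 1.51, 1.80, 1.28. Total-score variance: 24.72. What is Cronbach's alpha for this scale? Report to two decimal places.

ΣVar(i) = 0.56 + 1.66 + 0.81 + 1.51 + 1.80 + 1.28 = 7.62
α = (k/(k−1))·(1 − ΣVar(i)/Var(T)) = (6/5)·(1 − 7.62/24.72) = 0.83

Cronbach's alpha = 0.83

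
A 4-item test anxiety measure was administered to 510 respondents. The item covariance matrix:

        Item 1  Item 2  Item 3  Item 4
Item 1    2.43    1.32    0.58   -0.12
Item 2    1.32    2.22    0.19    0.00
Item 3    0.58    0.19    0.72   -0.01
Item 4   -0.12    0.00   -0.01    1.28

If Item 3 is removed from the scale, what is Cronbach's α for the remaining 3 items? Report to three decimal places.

Remaining items: Item 1, Item 2, Item 4 (k = 3).
ΣVar(i) = 2.43 + 2.22 + 1.28 = 5.93
σ²_T = 5.93 + 2 × 1.20 = 8.33
α (item deleted) = (3/2)·(1 − 5.93/8.33) = 0.432

α = 0.432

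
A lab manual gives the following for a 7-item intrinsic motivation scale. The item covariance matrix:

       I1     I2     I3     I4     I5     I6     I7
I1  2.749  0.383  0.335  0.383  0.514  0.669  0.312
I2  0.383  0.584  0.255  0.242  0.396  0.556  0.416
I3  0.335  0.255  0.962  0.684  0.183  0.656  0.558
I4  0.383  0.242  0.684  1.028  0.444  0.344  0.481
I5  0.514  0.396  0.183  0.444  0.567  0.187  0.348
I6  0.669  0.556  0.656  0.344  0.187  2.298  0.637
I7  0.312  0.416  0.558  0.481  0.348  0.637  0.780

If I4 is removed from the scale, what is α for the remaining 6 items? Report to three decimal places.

Remaining items: I1, I2, I3, I5, I6, I7 (k = 6).
sum of item variances = 2.749 + 0.584 + 0.962 + 0.567 + 2.298 + 0.780 = 7.940
Var(T) = 7.940 + 2 × 6.405 = 20.750
α (item deleted) = (6/5)·(1 − 7.940/20.750) = 0.741

α = 0.741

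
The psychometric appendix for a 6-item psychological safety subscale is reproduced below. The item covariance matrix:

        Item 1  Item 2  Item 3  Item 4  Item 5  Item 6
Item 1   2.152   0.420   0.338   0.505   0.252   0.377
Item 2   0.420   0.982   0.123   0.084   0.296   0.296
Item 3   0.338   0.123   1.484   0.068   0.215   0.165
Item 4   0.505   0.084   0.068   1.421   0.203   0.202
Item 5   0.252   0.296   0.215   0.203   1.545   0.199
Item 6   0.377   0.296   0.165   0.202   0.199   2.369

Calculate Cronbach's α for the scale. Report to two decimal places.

Σσ²ᵢ = 2.152 + 0.982 + 1.484 + 1.421 + 1.545 + 2.369 = 9.953
Σ_{i<j} σ_ij = 3.743
σ²_T = 9.953 + 2 × 3.743 = 17.439
α = (k/(k−1))·(1 − Σσ²ᵢ/σ²_T) = (6/5)·(1 − 9.953/17.439) = 0.52

α = 0.52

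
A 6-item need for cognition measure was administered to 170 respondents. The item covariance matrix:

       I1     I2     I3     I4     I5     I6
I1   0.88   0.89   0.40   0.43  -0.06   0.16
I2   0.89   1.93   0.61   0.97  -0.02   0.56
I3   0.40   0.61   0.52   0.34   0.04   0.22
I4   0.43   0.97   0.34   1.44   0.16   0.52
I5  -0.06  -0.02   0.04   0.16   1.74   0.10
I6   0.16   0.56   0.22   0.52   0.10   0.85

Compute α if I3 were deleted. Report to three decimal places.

Remaining items: I1, I2, I4, I5, I6 (k = 5).
Σσ²ᵢ = 0.88 + 1.93 + 1.44 + 1.74 + 0.85 = 6.84
Var(T) = 6.84 + 2 × 3.71 = 14.26
α (item deleted) = (5/4)·(1 − 6.84/14.26) = 0.650

α = 0.650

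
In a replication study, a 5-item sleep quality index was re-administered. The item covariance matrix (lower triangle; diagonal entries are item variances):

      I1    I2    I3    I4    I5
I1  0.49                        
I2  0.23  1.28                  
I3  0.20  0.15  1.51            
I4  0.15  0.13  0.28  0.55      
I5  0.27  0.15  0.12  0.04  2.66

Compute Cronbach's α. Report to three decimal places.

α = 0.433

ΣVar(i) = 0.49 + 1.28 + 1.51 + 0.55 + 2.66 = 6.49
Sum of off-diagonal covariances = 1.72
σ²_T = 6.49 + 2 × 1.72 = 9.93
α = (k/(k−1))·(1 − ΣVar(i)/σ²_T) = (5/4)·(1 − 6.49/9.93) = 0.433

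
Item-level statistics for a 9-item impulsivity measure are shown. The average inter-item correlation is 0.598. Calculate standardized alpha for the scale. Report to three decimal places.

Standardized α = k·r̄ / (1 + (k−1)·r̄) = 9 × 0.598 / (1 + 8 × 0.598)
  = 5.3820 / 5.7840 = 0.930

standardized alpha = 0.930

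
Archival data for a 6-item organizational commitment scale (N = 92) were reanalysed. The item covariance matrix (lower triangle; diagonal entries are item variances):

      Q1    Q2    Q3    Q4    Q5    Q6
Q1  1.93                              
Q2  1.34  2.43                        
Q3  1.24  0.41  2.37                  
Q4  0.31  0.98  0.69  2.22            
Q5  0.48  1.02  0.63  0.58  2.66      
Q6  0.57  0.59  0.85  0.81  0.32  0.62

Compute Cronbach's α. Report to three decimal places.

α = 0.767

Σσᵢ² = 1.93 + 2.43 + 2.37 + 2.22 + 2.66 + 0.62 = 12.23
Sum of off-diagonal covariances = 10.82
σ²_total = 12.23 + 2 × 10.82 = 33.87
α = (k/(k−1))·(1 − Σσᵢ²/σ²_total) = (6/5)·(1 − 12.23/33.87) = 0.767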